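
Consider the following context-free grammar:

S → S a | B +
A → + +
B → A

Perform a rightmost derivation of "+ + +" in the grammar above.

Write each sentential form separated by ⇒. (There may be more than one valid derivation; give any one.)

S ⇒ B + ⇒ A + ⇒ + + +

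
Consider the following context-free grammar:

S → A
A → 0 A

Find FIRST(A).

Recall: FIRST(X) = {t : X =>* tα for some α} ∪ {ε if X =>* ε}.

We compute FIRST(A) using the standard algorithm.
FIRST(A) = {0}
FIRST(S) = {0}
Therefore, FIRST(A) = {0}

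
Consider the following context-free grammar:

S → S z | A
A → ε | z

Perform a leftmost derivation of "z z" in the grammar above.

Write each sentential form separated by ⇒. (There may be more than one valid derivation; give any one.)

S ⇒ S z ⇒ A z ⇒ z z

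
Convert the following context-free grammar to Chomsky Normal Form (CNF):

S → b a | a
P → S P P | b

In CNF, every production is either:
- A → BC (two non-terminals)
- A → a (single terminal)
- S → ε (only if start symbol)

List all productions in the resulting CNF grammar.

TB → b; TA → a; S → a; P → b; S → TB TA; P → S X0; X0 → P P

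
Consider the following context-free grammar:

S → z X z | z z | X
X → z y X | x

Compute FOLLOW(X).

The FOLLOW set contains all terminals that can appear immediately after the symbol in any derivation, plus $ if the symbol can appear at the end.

We compute FOLLOW(X) using the standard algorithm.
FOLLOW(S) starts with {$}.
FIRST(S) = {x, z}
FIRST(X) = {x, z}
FOLLOW(S) = {$}
FOLLOW(X) = {$, z}
Therefore, FOLLOW(X) = {$, z}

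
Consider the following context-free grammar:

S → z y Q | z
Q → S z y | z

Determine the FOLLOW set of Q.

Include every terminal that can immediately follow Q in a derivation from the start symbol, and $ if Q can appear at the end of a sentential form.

We compute FOLLOW(Q) using the standard algorithm.
FOLLOW(S) starts with {$}.
FIRST(Q) = {z}
FIRST(S) = {z}
FOLLOW(Q) = {$, z}
FOLLOW(S) = {$, z}
Therefore, FOLLOW(Q) = {$, z}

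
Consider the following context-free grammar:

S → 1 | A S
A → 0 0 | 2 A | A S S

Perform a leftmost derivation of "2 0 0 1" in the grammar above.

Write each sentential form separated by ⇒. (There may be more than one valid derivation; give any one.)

S ⇒ A S ⇒ 2 A S ⇒ 2 0 0 S ⇒ 2 0 0 1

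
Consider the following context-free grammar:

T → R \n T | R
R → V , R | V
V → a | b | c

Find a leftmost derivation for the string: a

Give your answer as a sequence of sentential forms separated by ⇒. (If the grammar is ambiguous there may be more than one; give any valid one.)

T ⇒ R ⇒ V ⇒ a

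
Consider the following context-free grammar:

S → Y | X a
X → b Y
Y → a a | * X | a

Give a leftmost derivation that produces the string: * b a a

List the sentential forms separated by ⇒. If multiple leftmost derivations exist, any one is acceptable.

S ⇒ Y ⇒ * X ⇒ * b Y ⇒ * b a a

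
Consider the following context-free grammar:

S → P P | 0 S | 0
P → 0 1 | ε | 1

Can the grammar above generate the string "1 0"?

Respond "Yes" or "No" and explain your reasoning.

No - no valid derivation exists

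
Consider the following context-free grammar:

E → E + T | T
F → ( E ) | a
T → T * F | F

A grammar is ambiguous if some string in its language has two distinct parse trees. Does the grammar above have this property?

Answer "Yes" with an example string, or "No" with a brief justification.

No - the grammar is unambiguous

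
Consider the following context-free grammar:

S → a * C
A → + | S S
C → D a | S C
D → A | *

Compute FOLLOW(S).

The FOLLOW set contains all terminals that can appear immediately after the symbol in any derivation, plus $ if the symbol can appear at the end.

We compute FOLLOW(S) using the standard algorithm.
FOLLOW(S) starts with {$}.
FIRST(A) = {+, a}
FIRST(C) = {*, +, a}
FIRST(D) = {*, +, a}
FIRST(S) = {a}
FOLLOW(A) = {a}
FOLLOW(C) = {$, *, +, a}
FOLLOW(D) = {a}
FOLLOW(S) = {$, *, +, a}
Therefore, FOLLOW(S) = {$, *, +, a}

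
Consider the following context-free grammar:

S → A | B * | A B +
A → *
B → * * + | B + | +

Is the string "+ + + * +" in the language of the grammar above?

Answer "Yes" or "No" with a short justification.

No - no valid derivation exists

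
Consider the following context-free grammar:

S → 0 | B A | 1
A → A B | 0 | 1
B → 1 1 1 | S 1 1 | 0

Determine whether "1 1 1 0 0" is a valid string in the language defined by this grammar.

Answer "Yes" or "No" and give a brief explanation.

Yes - a valid derivation exists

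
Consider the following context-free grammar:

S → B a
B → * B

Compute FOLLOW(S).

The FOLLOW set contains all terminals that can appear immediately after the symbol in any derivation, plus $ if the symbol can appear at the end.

We compute FOLLOW(S) using the standard algorithm.
FOLLOW(S) starts with {$}.
FIRST(B) = {*}
FIRST(S) = {*}
FOLLOW(B) = {a}
FOLLOW(S) = {$}
Therefore, FOLLOW(S) = {$}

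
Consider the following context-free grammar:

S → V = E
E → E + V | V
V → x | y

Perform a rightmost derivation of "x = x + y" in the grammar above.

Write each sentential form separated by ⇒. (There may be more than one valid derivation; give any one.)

S ⇒ V = E ⇒ V = E + V ⇒ V = E + y ⇒ V = V + y ⇒ V = x + y ⇒ x = x + y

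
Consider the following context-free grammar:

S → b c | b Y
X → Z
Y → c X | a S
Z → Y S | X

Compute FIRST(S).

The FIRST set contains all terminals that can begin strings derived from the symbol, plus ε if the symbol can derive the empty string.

We compute FIRST(S) using the standard algorithm.
FIRST(S) = {b}
FIRST(X) = {a, c}
FIRST(Y) = {a, c}
FIRST(Z) = {a, c}
Therefore, FIRST(S) = {b}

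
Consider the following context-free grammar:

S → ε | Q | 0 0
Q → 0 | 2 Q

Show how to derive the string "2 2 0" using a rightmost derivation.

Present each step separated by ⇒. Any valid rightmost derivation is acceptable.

S ⇒ Q ⇒ 2 Q ⇒ 2 2 Q ⇒ 2 2 0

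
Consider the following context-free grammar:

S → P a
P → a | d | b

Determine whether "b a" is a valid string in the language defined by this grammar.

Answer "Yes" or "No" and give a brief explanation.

Yes - a valid derivation exists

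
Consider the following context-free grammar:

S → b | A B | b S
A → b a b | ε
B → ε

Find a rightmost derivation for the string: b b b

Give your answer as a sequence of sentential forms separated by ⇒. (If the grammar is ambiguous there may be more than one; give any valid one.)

S ⇒ b S ⇒ b b S ⇒ b b b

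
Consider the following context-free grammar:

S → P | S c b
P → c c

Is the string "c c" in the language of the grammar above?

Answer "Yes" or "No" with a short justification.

Yes - a valid derivation exists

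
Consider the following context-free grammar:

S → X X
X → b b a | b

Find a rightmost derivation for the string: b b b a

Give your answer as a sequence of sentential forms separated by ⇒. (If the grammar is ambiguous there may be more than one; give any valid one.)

S ⇒ X X ⇒ X b b a ⇒ b b b a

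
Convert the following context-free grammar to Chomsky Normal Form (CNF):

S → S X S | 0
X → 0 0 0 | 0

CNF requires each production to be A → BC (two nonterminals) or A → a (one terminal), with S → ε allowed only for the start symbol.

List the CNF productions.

S → 0; T0 → 0; X → 0; S → S X0; X0 → X S; X → T0 X1; X1 → T0 T0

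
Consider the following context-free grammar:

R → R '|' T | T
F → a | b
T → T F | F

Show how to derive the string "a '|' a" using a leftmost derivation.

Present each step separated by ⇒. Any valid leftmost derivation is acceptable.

R ⇒ R '|' T ⇒ T '|' T ⇒ F '|' T ⇒ a '|' T ⇒ a '|' F ⇒ a '|' a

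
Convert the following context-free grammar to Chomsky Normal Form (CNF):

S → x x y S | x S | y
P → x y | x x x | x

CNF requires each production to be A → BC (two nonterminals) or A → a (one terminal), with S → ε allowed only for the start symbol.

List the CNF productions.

TX → x; TY → y; S → y; P → x; S → TX X0; X0 → TX X1; X1 → TY S; S → TX S; P → TX TY; P → TX X2; X2 → TX TX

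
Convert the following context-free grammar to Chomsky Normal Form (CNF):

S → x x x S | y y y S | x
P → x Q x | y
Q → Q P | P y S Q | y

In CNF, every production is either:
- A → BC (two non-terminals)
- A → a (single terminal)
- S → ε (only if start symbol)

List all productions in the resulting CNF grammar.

TX → x; TY → y; S → x; P → y; Q → y; S → TX X0; X0 → TX X1; X1 → TX S; S → TY X2; X2 → TY X3; X3 → TY S; P → TX X4; X4 → Q TX; Q → Q P; Q → P X5; X5 → TY X6; X6 → S Q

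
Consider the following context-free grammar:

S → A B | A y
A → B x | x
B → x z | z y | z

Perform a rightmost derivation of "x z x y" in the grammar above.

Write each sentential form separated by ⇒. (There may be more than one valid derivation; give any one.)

S ⇒ A y ⇒ B x y ⇒ x z x y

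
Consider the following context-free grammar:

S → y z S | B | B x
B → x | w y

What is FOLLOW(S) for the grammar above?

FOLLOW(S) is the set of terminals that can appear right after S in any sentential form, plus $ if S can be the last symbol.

We compute FOLLOW(S) using the standard algorithm.
FOLLOW(S) starts with {$}.
FIRST(B) = {w, x}
FIRST(S) = {w, x, y}
FOLLOW(B) = {$, x}
FOLLOW(S) = {$}
Therefore, FOLLOW(S) = {$}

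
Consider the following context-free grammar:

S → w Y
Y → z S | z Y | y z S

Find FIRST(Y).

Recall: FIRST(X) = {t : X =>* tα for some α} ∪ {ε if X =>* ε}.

We compute FIRST(Y) using the standard algorithm.
FIRST(S) = {w}
FIRST(Y) = {y, z}
Therefore, FIRST(Y) = {y, z}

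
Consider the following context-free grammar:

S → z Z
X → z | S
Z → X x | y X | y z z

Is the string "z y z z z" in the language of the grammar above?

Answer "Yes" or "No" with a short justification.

No - no valid derivation exists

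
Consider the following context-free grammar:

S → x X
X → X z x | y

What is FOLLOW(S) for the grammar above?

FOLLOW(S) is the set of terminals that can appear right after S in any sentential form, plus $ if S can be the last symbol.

We compute FOLLOW(S) using the standard algorithm.
FOLLOW(S) starts with {$}.
FIRST(S) = {x}
FIRST(X) = {y}
FOLLOW(S) = {$}
FOLLOW(X) = {$, z}
Therefore, FOLLOW(S) = {$}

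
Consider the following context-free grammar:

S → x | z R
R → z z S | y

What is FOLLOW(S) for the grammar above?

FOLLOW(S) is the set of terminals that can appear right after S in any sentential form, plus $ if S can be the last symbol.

We compute FOLLOW(S) using the standard algorithm.
FOLLOW(S) starts with {$}.
FIRST(R) = {y, z}
FIRST(S) = {x, z}
FOLLOW(R) = {$}
FOLLOW(S) = {$}
Therefore, FOLLOW(S) = {$}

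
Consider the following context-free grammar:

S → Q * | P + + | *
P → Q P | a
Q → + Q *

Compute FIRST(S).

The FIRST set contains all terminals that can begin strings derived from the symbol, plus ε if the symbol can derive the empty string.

We compute FIRST(S) using the standard algorithm.
FIRST(P) = {+, a}
FIRST(Q) = {+}
FIRST(S) = {*, +, a}
Therefore, FIRST(S) = {*, +, a}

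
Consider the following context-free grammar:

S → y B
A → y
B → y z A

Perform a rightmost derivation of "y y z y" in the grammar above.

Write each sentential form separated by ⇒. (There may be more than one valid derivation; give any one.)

S ⇒ y B ⇒ y y z A ⇒ y y z y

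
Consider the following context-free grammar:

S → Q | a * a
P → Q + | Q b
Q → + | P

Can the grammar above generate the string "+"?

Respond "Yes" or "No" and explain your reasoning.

Yes - a valid derivation exists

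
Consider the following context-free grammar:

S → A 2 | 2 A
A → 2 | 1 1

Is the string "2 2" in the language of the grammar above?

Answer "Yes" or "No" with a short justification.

Yes - a valid derivation exists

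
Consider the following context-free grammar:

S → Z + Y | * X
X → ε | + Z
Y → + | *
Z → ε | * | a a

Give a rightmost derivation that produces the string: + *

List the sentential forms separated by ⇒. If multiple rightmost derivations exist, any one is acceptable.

S ⇒ Z + Y ⇒ Z + * ⇒ + *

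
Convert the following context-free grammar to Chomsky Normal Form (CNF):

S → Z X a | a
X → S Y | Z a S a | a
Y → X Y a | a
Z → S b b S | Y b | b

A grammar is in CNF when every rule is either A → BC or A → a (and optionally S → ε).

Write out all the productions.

TA → a; S → a; X → a; Y → a; TB → b; Z → b; S → Z X0; X0 → X TA; X → S Y; X → Z X1; X1 → TA X2; X2 → S TA; Y → X X3; X3 → Y TA; Z → S X4; X4 → TB X5; X5 → TB S; Z → Y TB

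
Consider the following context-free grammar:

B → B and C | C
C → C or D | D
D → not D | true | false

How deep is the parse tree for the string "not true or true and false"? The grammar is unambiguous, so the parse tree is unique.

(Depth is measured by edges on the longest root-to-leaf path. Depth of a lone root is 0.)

6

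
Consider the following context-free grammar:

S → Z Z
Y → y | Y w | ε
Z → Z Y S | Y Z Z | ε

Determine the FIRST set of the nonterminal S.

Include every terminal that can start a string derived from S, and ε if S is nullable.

We compute FIRST(S) using the standard algorithm.
FIRST(S) = {w, y, ε}
FIRST(Y) = {w, y, ε}
FIRST(Z) = {w, y, ε}
Therefore, FIRST(S) = {w, y, ε}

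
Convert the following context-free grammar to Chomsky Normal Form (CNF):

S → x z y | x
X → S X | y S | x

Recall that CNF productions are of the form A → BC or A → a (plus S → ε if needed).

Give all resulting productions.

TX → x; TZ → z; TY → y; S → x; X → x; S → TX X0; X0 → TZ TY; X → S X; X → TY S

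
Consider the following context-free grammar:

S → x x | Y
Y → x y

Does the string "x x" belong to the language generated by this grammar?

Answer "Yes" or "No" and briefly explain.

Yes - a valid derivation exists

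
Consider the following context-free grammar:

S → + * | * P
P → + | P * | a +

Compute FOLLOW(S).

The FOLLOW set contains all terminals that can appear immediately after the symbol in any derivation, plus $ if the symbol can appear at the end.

We compute FOLLOW(S) using the standard algorithm.
FOLLOW(S) starts with {$}.
FIRST(P) = {+, a}
FIRST(S) = {*, +}
FOLLOW(P) = {$, *}
FOLLOW(S) = {$}
Therefore, FOLLOW(S) = {$}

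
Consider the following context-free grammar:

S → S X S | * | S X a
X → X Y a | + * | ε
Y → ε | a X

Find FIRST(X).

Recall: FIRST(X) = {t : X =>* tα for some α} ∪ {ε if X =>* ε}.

We compute FIRST(X) using the standard algorithm.
FIRST(S) = {*}
FIRST(X) = {+, a, ε}
FIRST(Y) = {a, ε}
Therefore, FIRST(X) = {+, a, ε}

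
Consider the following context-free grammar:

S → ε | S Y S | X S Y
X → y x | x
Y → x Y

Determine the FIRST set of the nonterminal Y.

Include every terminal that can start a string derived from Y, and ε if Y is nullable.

We compute FIRST(Y) using the standard algorithm.
FIRST(S) = {x, y, ε}
FIRST(X) = {x, y}
FIRST(Y) = {x}
Therefore, FIRST(Y) = {x}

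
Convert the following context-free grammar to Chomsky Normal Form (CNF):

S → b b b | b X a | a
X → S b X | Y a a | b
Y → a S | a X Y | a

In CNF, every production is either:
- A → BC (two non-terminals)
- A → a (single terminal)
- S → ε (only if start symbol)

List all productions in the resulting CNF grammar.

TB → b; TA → a; S → a; X → b; Y → a; S → TB X0; X0 → TB TB; S → TB X1; X1 → X TA; X → S X2; X2 → TB X; X → Y X3; X3 → TA TA; Y → TA S; Y → TA X4; X4 → X Y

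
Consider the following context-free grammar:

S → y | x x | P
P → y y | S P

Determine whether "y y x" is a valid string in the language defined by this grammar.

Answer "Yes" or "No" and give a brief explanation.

No - no valid derivation exists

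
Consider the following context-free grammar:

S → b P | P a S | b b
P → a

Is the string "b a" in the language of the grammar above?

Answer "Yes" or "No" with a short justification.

Yes - a valid derivation exists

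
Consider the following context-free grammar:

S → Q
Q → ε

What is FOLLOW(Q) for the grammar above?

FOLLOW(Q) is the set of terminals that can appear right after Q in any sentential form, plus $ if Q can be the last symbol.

We compute FOLLOW(Q) using the standard algorithm.
FOLLOW(S) starts with {$}.
FIRST(Q) = {ε}
FIRST(S) = {ε}
FOLLOW(Q) = {$}
FOLLOW(S) = {$}
Therefore, FOLLOW(Q) = {$}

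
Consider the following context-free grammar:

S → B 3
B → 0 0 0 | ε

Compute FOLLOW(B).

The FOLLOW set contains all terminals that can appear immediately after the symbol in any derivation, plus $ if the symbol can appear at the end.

We compute FOLLOW(B) using the standard algorithm.
FOLLOW(S) starts with {$}.
FIRST(B) = {0, ε}
FIRST(S) = {0, 3}
FOLLOW(B) = {3}
FOLLOW(S) = {$}
Therefore, FOLLOW(B) = {3}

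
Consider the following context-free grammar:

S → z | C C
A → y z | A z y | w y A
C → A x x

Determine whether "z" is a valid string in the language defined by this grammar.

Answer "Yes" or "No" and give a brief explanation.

Yes - a valid derivation exists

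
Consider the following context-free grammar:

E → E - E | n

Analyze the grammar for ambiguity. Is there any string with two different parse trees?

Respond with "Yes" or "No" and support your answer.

Yes - the string 'n - n - n - n' has two distinct parse trees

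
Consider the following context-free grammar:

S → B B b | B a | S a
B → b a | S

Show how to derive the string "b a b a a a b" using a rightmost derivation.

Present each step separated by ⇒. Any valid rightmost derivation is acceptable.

S ⇒ B B b ⇒ B S b ⇒ B S a b ⇒ B B a a b ⇒ B b a a a b ⇒ b a b a a a b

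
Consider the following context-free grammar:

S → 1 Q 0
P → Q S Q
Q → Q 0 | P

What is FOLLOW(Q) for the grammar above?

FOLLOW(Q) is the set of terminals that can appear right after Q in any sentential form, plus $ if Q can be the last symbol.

We compute FOLLOW(Q) using the standard algorithm.
FOLLOW(S) starts with {$}.
FIRST(P) = {}
FIRST(Q) = {}
FIRST(S) = {1}
FOLLOW(P) = {0, 1}
FOLLOW(Q) = {0, 1}
FOLLOW(S) = {$}
Therefore, FOLLOW(Q) = {0, 1}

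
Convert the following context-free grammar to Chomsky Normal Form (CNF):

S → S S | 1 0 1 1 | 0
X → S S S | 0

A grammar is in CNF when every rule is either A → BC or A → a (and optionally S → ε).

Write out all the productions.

T1 → 1; T0 → 0; S → 0; X → 0; S → S S; S → T1 X0; X0 → T0 X1; X1 → T1 T1; X → S X2; X2 → S S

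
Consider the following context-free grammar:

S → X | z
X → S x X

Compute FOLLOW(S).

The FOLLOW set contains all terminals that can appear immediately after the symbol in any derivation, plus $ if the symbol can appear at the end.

We compute FOLLOW(S) using the standard algorithm.
FOLLOW(S) starts with {$}.
FIRST(S) = {z}
FIRST(X) = {z}
FOLLOW(S) = {$, x}
FOLLOW(X) = {$, x}
Therefore, FOLLOW(S) = {$, x}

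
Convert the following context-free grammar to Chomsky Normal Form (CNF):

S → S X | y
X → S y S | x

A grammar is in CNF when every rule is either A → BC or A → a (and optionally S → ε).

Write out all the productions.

S → y; TY → y; X → x; S → S X; X → S X0; X0 → TY S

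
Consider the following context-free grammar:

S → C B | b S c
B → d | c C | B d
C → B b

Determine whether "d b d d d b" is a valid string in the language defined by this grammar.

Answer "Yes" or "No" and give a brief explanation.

No - no valid derivation exists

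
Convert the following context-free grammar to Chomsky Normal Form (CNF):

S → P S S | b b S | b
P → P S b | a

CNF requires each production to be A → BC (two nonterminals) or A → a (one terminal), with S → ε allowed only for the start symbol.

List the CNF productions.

TB → b; S → b; P → a; S → P X0; X0 → S S; S → TB X1; X1 → TB S; P → P X2; X2 → S TB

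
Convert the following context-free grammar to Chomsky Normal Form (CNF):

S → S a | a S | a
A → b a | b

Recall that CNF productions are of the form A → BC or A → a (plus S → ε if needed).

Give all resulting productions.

TA → a; S → a; TB → b; A → b; S → S TA; S → TA S; A → TB TA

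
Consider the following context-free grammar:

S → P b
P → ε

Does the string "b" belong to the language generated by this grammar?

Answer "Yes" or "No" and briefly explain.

Yes - a valid derivation exists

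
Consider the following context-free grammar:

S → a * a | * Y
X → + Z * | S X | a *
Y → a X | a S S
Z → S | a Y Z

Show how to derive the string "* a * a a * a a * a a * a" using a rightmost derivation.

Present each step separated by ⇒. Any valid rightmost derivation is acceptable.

S ⇒ * Y ⇒ * a S S ⇒ * a S a * a ⇒ * a * Y a * a ⇒ * a * a S S a * a ⇒ * a * a S a * a a * a ⇒ * a * a a * a a * a a * a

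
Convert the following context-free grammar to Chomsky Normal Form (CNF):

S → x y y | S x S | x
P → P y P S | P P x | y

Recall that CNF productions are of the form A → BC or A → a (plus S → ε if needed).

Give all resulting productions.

TX → x; TY → y; S → x; P → y; S → TX X0; X0 → TY TY; S → S X1; X1 → TX S; P → P X2; X2 → TY X3; X3 → P S; P → P X4; X4 → P TX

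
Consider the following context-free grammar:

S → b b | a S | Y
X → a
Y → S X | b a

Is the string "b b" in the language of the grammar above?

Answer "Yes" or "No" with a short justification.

Yes - a valid derivation exists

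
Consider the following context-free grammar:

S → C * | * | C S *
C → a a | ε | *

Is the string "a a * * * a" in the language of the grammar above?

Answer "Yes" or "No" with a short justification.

No - no valid derivation exists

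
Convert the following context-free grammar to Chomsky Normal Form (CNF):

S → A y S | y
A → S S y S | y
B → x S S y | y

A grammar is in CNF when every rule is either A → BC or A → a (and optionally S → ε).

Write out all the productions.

TY → y; S → y; A → y; TX → x; B → y; S → A X0; X0 → TY S; A → S X1; X1 → S X2; X2 → TY S; B → TX X3; X3 → S X4; X4 → S TY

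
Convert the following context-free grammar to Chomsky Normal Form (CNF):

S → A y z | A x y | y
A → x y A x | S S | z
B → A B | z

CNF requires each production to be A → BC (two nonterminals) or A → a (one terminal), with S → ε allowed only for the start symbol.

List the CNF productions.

TY → y; TZ → z; TX → x; S → y; A → z; B → z; S → A X0; X0 → TY TZ; S → A X1; X1 → TX TY; A → TX X2; X2 → TY X3; X3 → A TX; A → S S; B → A B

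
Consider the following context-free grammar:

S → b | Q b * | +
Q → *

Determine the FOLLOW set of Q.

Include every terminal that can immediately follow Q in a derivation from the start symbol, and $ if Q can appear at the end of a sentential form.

We compute FOLLOW(Q) using the standard algorithm.
FOLLOW(S) starts with {$}.
FIRST(Q) = {*}
FIRST(S) = {*, +, b}
FOLLOW(Q) = {b}
FOLLOW(S) = {$}
Therefore, FOLLOW(Q) = {b}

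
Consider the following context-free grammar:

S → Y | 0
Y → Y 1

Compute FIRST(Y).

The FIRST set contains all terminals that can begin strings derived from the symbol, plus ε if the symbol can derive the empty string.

We compute FIRST(Y) using the standard algorithm.
FIRST(S) = {0}
FIRST(Y) = {}
Therefore, FIRST(Y) = {}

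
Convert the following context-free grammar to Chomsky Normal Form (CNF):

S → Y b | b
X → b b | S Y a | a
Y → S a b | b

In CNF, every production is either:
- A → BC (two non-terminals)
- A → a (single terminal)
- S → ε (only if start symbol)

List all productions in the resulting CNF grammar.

TB → b; S → b; TA → a; X → a; Y → b; S → Y TB; X → TB TB; X → S X0; X0 → Y TA; Y → S X1; X1 → TA TB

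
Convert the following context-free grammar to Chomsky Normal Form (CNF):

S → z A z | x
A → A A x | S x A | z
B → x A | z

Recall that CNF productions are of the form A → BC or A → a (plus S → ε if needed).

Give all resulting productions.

TZ → z; S → x; TX → x; A → z; B → z; S → TZ X0; X0 → A TZ; A → A X1; X1 → A TX; A → S X2; X2 → TX A; B → TX A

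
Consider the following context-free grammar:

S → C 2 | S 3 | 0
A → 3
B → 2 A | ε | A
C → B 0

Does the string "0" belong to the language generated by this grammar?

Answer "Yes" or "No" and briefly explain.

Yes - a valid derivation exists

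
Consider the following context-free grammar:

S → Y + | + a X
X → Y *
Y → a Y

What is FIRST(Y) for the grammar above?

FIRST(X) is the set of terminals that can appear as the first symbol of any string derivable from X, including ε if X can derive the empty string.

We compute FIRST(Y) using the standard algorithm.
FIRST(S) = {+, a}
FIRST(X) = {a}
FIRST(Y) = {a}
Therefore, FIRST(Y) = {a}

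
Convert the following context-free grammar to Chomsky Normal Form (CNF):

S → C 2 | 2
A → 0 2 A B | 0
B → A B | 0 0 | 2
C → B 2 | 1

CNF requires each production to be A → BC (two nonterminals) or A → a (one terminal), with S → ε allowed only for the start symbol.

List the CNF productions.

T2 → 2; S → 2; T0 → 0; A → 0; B → 2; C → 1; S → C T2; A → T0 X0; X0 → T2 X1; X1 → A B; B → A B; B → T0 T0; C → B T2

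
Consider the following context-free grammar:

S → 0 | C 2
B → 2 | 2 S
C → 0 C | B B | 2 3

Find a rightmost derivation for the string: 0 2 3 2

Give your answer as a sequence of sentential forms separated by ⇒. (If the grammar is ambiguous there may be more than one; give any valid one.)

S ⇒ C 2 ⇒ 0 C 2 ⇒ 0 2 3 2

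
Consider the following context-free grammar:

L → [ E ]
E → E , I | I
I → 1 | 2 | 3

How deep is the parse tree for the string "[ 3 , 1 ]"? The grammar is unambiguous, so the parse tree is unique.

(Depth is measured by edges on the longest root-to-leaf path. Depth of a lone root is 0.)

4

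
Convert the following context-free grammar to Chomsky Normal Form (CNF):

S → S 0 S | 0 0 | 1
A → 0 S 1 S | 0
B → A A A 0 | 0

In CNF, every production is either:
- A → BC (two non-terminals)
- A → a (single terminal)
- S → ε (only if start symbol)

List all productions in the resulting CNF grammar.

T0 → 0; S → 1; T1 → 1; A → 0; B → 0; S → S X0; X0 → T0 S; S → T0 T0; A → T0 X1; X1 → S X2; X2 → T1 S; B → A X3; X3 → A X4; X4 → A T0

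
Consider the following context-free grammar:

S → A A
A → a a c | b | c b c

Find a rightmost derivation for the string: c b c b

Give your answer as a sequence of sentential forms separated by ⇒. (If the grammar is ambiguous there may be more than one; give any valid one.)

S ⇒ A A ⇒ A b ⇒ c b c b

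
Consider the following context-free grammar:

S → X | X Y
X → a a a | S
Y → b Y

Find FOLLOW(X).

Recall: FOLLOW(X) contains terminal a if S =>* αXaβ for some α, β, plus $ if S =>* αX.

We compute FOLLOW(X) using the standard algorithm.
FOLLOW(S) starts with {$}.
FIRST(S) = {a}
FIRST(X) = {a}
FIRST(Y) = {b}
FOLLOW(S) = {$, b}
FOLLOW(X) = {$, b}
FOLLOW(Y) = {$, b}
Therefore, FOLLOW(X) = {$, b}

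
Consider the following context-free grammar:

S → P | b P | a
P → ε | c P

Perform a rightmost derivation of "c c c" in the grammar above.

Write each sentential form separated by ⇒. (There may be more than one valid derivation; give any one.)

S ⇒ P ⇒ c P ⇒ c c P ⇒ c c c P ⇒ c c c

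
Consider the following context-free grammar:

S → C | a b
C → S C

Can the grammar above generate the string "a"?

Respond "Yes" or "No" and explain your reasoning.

No - no valid derivation exists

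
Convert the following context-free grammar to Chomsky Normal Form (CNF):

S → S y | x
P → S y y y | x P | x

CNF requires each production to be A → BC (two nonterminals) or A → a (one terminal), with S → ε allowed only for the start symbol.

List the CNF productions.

TY → y; S → x; TX → x; P → x; S → S TY; P → S X0; X0 → TY X1; X1 → TY TY; P → TX P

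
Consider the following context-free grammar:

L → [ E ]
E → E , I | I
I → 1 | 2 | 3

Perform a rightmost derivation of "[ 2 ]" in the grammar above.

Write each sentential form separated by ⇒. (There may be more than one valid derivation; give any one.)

L ⇒ [ E ] ⇒ [ I ] ⇒ [ 2 ]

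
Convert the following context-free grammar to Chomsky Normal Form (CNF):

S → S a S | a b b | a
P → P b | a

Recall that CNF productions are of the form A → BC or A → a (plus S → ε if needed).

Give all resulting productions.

TA → a; TB → b; S → a; P → a; S → S X0; X0 → TA S; S → TA X1; X1 → TB TB; P → P TB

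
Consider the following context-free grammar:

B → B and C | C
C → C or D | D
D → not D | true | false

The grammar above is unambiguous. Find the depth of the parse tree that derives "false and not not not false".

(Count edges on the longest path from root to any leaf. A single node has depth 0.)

6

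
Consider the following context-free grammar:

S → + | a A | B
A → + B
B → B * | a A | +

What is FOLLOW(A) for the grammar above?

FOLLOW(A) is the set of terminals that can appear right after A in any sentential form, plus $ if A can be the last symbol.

We compute FOLLOW(A) using the standard algorithm.
FOLLOW(S) starts with {$}.
FIRST(A) = {+}
FIRST(B) = {+, a}
FIRST(S) = {+, a}
FOLLOW(A) = {$, *}
FOLLOW(B) = {$, *}
FOLLOW(S) = {$}
Therefore, FOLLOW(A) = {$, *}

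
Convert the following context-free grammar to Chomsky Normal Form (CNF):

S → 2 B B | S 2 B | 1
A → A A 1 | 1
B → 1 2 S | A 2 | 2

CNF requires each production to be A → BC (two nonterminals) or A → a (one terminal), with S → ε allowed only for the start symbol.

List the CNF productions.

T2 → 2; S → 1; T1 → 1; A → 1; B → 2; S → T2 X0; X0 → B B; S → S X1; X1 → T2 B; A → A X2; X2 → A T1; B → T1 X3; X3 → T2 S; B → A T2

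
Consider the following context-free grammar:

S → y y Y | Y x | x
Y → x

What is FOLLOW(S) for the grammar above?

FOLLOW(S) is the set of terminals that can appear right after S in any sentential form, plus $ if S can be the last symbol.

We compute FOLLOW(S) using the standard algorithm.
FOLLOW(S) starts with {$}.
FIRST(S) = {x, y}
FIRST(Y) = {x}
FOLLOW(S) = {$}
FOLLOW(Y) = {$, x}
Therefore, FOLLOW(S) = {$}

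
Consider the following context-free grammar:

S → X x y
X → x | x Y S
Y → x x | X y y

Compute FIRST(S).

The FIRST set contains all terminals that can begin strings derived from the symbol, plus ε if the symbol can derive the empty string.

We compute FIRST(S) using the standard algorithm.
FIRST(S) = {x}
FIRST(X) = {x}
FIRST(Y) = {x}
Therefore, FIRST(S) = {x}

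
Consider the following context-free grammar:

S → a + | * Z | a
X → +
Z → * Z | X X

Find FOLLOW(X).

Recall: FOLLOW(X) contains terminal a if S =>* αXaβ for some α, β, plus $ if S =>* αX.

We compute FOLLOW(X) using the standard algorithm.
FOLLOW(S) starts with {$}.
FIRST(S) = {*, a}
FIRST(X) = {+}
FIRST(Z) = {*, +}
FOLLOW(S) = {$}
FOLLOW(X) = {$, +}
FOLLOW(Z) = {$}
Therefore, FOLLOW(X) = {$, +}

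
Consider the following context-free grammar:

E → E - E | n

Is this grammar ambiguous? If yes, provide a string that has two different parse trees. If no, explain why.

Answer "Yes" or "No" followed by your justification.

Yes - the string 'n - n - n - n - n' has two distinct leftmost derivations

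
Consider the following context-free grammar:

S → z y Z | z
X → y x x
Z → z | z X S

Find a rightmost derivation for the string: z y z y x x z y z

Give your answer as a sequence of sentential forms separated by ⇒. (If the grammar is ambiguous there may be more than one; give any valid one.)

S ⇒ z y Z ⇒ z y z X S ⇒ z y z X z y Z ⇒ z y z X z y z ⇒ z y z y x x z y z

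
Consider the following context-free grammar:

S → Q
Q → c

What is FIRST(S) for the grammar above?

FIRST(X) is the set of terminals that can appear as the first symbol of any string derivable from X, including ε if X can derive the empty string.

We compute FIRST(S) using the standard algorithm.
FIRST(Q) = {c}
FIRST(S) = {c}
Therefore, FIRST(S) = {c}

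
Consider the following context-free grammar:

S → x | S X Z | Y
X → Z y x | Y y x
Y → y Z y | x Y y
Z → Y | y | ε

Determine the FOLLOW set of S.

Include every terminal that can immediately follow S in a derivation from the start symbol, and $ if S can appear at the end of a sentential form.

We compute FOLLOW(S) using the standard algorithm.
FOLLOW(S) starts with {$}.
FIRST(S) = {x, y}
FIRST(X) = {x, y}
FIRST(Y) = {x, y}
FIRST(Z) = {x, y, ε}
FOLLOW(S) = {$, x, y}
FOLLOW(X) = {$, x, y}
FOLLOW(Y) = {$, x, y}
FOLLOW(Z) = {$, x, y}
Therefore, FOLLOW(S) = {$, x, y}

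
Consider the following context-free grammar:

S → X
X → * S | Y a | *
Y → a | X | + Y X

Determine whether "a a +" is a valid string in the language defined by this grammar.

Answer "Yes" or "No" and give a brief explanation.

No - no valid derivation exists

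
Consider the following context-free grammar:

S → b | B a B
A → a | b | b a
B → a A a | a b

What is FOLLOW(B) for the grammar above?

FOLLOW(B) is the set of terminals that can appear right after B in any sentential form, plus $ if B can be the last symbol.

We compute FOLLOW(B) using the standard algorithm.
FOLLOW(S) starts with {$}.
FIRST(A) = {a, b}
FIRST(B) = {a}
FIRST(S) = {a, b}
FOLLOW(A) = {a}
FOLLOW(B) = {$, a}
FOLLOW(S) = {$}
Therefore, FOLLOW(B) = {$, a}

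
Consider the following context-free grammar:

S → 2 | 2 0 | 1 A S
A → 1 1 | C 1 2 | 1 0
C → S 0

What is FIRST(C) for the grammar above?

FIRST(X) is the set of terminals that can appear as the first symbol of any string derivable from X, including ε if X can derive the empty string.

We compute FIRST(C) using the standard algorithm.
FIRST(A) = {1, 2}
FIRST(C) = {1, 2}
FIRST(S) = {1, 2}
Therefore, FIRST(C) = {1, 2}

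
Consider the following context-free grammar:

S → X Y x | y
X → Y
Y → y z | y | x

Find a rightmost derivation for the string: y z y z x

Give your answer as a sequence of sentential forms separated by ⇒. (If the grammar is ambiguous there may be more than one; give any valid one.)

S ⇒ X Y x ⇒ X y z x ⇒ Y y z x ⇒ y z y z x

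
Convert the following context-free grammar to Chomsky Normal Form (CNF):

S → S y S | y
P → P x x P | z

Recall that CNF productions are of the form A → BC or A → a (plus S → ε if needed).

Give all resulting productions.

TY → y; S → y; TX → x; P → z; S → S X0; X0 → TY S; P → P X1; X1 → TX X2; X2 → TX P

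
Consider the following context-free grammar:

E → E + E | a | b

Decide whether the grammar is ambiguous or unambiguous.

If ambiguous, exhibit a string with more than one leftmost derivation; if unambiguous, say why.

Ambiguous - the string 'b + a + b + b + b + a' has two distinct leftmost derivations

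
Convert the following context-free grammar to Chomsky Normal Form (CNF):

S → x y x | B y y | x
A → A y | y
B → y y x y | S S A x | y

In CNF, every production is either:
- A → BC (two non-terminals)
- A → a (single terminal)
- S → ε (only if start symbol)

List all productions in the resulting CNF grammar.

TX → x; TY → y; S → x; A → y; B → y; S → TX X0; X0 → TY TX; S → B X1; X1 → TY TY; A → A TY; B → TY X2; X2 → TY X3; X3 → TX TY; B → S X4; X4 → S X5; X5 → A TX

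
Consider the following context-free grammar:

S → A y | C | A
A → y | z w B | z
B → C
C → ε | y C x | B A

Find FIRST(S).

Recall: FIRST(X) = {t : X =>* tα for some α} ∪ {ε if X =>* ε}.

We compute FIRST(S) using the standard algorithm.
FIRST(A) = {y, z}
FIRST(B) = {y, z, ε}
FIRST(C) = {y, z, ε}
FIRST(S) = {y, z, ε}
Therefore, FIRST(S) = {y, z, ε}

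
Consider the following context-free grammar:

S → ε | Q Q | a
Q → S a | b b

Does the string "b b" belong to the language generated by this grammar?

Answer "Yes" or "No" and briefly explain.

No - no valid derivation exists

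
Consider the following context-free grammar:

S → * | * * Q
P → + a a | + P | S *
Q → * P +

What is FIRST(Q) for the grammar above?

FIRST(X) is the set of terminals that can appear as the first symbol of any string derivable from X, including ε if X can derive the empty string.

We compute FIRST(Q) using the standard algorithm.
FIRST(P) = {*, +}
FIRST(Q) = {*}
FIRST(S) = {*}
Therefore, FIRST(Q) = {*}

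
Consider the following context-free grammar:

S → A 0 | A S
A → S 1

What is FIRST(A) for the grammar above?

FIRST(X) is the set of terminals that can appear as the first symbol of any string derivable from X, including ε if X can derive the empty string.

We compute FIRST(A) using the standard algorithm.
FIRST(A) = {}
FIRST(S) = {}
Therefore, FIRST(A) = {}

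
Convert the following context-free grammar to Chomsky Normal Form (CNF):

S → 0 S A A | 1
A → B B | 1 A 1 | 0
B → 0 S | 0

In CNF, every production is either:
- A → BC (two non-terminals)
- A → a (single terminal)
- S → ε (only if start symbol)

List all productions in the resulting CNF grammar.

T0 → 0; S → 1; T1 → 1; A → 0; B → 0; S → T0 X0; X0 → S X1; X1 → A A; A → B B; A → T1 X2; X2 → A T1; B → T0 S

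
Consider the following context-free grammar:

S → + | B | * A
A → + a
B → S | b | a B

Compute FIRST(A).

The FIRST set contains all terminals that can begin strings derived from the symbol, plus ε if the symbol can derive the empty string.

We compute FIRST(A) using the standard algorithm.
FIRST(A) = {+}
FIRST(B) = {*, +, a, b}
FIRST(S) = {*, +, a, b}
Therefore, FIRST(A) = {+}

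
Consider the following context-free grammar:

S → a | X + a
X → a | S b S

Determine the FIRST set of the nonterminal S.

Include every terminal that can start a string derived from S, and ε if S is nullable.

We compute FIRST(S) using the standard algorithm.
FIRST(S) = {a}
FIRST(X) = {a}
Therefore, FIRST(S) = {a}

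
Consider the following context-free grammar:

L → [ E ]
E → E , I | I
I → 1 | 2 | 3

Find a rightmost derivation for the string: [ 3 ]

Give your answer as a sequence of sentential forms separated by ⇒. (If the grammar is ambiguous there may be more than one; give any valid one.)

L ⇒ [ E ] ⇒ [ I ] ⇒ [ 3 ]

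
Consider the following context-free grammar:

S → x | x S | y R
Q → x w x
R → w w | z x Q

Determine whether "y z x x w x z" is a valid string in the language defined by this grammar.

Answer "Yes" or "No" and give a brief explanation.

No - no valid derivation exists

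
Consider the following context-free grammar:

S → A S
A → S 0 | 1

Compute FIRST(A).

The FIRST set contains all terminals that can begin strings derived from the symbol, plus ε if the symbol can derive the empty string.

We compute FIRST(A) using the standard algorithm.
FIRST(A) = {1}
FIRST(S) = {1}
Therefore, FIRST(A) = {1}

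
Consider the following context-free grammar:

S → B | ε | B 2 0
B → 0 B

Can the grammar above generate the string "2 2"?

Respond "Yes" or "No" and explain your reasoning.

No - no valid derivation exists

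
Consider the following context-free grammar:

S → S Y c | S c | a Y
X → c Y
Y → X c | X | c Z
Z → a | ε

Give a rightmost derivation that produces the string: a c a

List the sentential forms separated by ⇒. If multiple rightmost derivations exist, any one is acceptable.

S ⇒ a Y ⇒ a c Z ⇒ a c a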